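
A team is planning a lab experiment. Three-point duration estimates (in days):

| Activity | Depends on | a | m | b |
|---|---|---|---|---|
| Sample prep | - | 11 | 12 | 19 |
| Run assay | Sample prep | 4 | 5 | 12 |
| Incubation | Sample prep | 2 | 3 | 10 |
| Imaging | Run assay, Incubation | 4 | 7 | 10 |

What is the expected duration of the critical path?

te_Sample prep = (11 + 4·12 + 19)/6 = 78/6 = 13
te_Run assay = (4 + 4·5 + 12)/6 = 36/6 = 6
te_Incubation = (2 + 4·3 + 10)/6 = 24/6 = 4
te_Imaging = (4 + 4·7 + 10)/6 = 42/6 = 7

Forward pass:
ES_Sample prep = 0; EF_Sample prep = 13
ES_Run assay = 13; EF_Run assay = 13+6 = 19
ES_Incubation = 13; EF_Incubation = 13+4 = 17
ES_Imaging = max(EF_Run assay=19, EF_Incubation=17) = 19; EF_Imaging = 19+7 = 26
Expected project duration μ = 26 days. Critical path: Sample prep → Run assay → Imaging.

26 days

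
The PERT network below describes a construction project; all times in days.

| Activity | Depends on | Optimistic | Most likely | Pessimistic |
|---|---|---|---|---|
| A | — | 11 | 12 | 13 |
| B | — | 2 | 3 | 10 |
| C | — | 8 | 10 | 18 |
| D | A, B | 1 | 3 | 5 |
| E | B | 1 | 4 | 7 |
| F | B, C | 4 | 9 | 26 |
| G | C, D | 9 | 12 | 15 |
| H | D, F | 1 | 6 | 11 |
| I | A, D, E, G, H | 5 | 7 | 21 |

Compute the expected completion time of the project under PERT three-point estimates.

te_A = (11 + 4·12 + 13)/6 = 72/6 = 12
te_B = (2 + 4·3 + 10)/6 = 24/6 = 4
te_C = (8 + 4·10 + 18)/6 = 66/6 = 11
te_D = (1 + 4·3 + 5)/6 = 18/6 = 3
te_E = (1 + 4·4 + 7)/6 = 24/6 = 4
te_F = (4 + 4·9 + 26)/6 = 66/6 = 11
te_G = (9 + 4·12 + 15)/6 = 72/6 = 12
te_H = (1 + 4·6 + 11)/6 = 36/6 = 6
te_I = (5 + 4·7 + 21)/6 = 54/6 = 9

Forward pass:
ES_A = 0; EF_A = 12
ES_B = 0; EF_B = 4
ES_C = 0; EF_C = 11
ES_D = max(EF_A=12, EF_B=4) = 12; EF_D = 12+3 = 15
ES_E = 4; EF_E = 4+4 = 8
ES_F = max(EF_B=4, EF_C=11) = 11; EF_F = 11+11 = 22
ES_G = max(EF_C=11, EF_D=15) = 15; EF_G = 15+12 = 27
ES_H = max(EF_D=15, EF_F=22) = 22; EF_H = 22+6 = 28
ES_I = max(EF_A=12, EF_D=15, EF_E=8, EF_G=27, EF_H=28) = 28; EF_I = 28+9 = 37
Expected project duration μ = 37 days. Critical path: C → F → H → I.

37 days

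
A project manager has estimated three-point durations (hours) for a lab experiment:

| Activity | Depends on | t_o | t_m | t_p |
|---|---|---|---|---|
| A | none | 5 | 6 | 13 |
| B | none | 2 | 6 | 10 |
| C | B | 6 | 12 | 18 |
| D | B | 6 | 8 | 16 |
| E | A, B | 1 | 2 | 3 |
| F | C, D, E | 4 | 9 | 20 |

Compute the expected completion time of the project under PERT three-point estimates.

te_A = (5 + 4·6 + 13)/6 = 42/6 = 7
te_B = (2 + 4·6 + 10)/6 = 36/6 = 6
te_C = (6 + 4·12 + 18)/6 = 72/6 = 12
te_D = (6 + 4·8 + 16)/6 = 54/6 = 9
te_E = (1 + 4·2 + 3)/6 = 12/6 = 2
te_F = (4 + 4·9 + 20)/6 = 60/6 = 10

Forward pass:
ES_A = 0; EF_A = 7
ES_B = 0; EF_B = 6
ES_C = 6; EF_C = 6+12 = 18
ES_D = 6; EF_D = 6+9 = 15
ES_E = max(EF_A=7, EF_B=6) = 7; EF_E = 7+2 = 9
ES_F = max(EF_C=18, EF_D=15, EF_E=9) = 18; EF_F = 18+10 = 28
Expected project duration μ = 28 hours. Critical path: B → C → F.

28 hours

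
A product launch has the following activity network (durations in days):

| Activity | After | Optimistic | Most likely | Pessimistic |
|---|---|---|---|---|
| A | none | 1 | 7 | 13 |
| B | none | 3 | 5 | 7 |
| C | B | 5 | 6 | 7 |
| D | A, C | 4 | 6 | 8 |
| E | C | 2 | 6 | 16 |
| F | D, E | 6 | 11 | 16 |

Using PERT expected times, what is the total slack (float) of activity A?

te_A = (1 + 4·7 + 13)/6 = 42/6 = 7
te_B = (3 + 4·5 + 7)/6 = 30/6 = 5
te_C = (5 + 4·6 + 7)/6 = 36/6 = 6
te_D = (4 + 4·6 + 8)/6 = 36/6 = 6
te_E = (2 + 4·6 + 16)/6 = 42/6 = 7
te_F = (6 + 4·11 + 16)/6 = 66/6 = 11

Forward pass:
ES_A = 0; EF_A = 7
ES_B = 0; EF_B = 5
ES_C = 5; EF_C = 5+6 = 11
ES_D = max(EF_A=7, EF_C=11) = 11; EF_D = 11+6 = 17
ES_E = 11; EF_E = 11+7 = 18
ES_F = max(EF_D=17, EF_E=18) = 18; EF_F = 18+11 = 29
Expected project duration μ = 29 days. Critical path: B → C → E → F.

Backward pass:
LF_F = 29; LS_F = 29−11 = 18
LF_E = LS_F = 18; LS_E = 18−7 = 11
LF_D = LS_F = 18; LS_D = 18−6 = 12
LF_C = min(LS_D=12, LS_E=11) = 11; LS_C = 11−6 = 5
LF_B = LS_C = 5; LS_B = 5−5 = 0
LF_A = LS_D = 12; LS_A = 12−7 = 5
Slack_A = LS_A − ES_A = 5 − 0 = 5

5 days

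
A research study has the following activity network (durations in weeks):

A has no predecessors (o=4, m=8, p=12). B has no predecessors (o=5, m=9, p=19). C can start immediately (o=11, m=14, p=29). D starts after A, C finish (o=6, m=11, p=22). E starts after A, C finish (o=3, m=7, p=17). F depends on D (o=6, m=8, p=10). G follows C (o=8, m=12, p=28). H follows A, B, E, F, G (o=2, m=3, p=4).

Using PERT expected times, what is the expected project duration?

39 weeks

te_A = (4 + 4·8 + 12)/6 = 48/6 = 8
te_B = (5 + 4·9 + 19)/6 = 60/6 = 10
te_C = (11 + 4·14 + 29)/6 = 96/6 = 16
te_D = (6 + 4·11 + 22)/6 = 72/6 = 12
te_E = (3 + 4·7 + 17)/6 = 48/6 = 8
te_F = (6 + 4·8 + 10)/6 = 48/6 = 8
te_G = (8 + 4·12 + 28)/6 = 84/6 = 14
te_H = (2 + 4·3 + 4)/6 = 18/6 = 3

Forward pass:
ES_A = 0; EF_A = 8
ES_B = 0; EF_B = 10
ES_C = 0; EF_C = 16
ES_D = max(EF_A=8, EF_C=16) = 16; EF_D = 16+12 = 28
ES_E = max(EF_A=8, EF_C=16) = 16; EF_E = 16+8 = 24
ES_F = 28; EF_F = 28+8 = 36
ES_G = 16; EF_G = 16+14 = 30
ES_H = max(EF_A=8, EF_B=10, EF_E=24, EF_F=36, EF_G=30) = 36; EF_H = 36+3 = 39
Expected project duration μ = 39 weeks. Critical path: C → D → F → H.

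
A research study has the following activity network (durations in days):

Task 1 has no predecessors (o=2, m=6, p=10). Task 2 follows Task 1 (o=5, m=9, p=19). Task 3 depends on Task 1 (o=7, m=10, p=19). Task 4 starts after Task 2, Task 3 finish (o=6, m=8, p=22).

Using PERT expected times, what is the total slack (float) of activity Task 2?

te_Task 1 = (2 + 4·6 + 10)/6 = 36/6 = 6
te_Task 2 = (5 + 4·9 + 19)/6 = 60/6 = 10
te_Task 3 = (7 + 4·10 + 19)/6 = 66/6 = 11
te_Task 4 = (6 + 4·8 + 22)/6 = 60/6 = 10

Forward pass:
ES_Task 1 = 0; EF_Task 1 = 6
ES_Task 2 = 6; EF_Task 2 = 6+10 = 16
ES_Task 3 = 6; EF_Task 3 = 6+11 = 17
ES_Task 4 = max(EF_Task 2=16, EF_Task 3=17) = 17; EF_Task 4 = 17+10 = 27
Expected project duration μ = 27 days. Critical path: Task 1 → Task 3 → Task 4.

Backward pass:
LF_Task 4 = 27; LS_Task 4 = 27−10 = 17
LF_Task 3 = LS_Task 4 = 17; LS_Task 3 = 17−11 = 6
LF_Task 2 = LS_Task 4 = 17; LS_Task 2 = 17−10 = 7
LF_Task 1 = min(LS_Task 2=7, LS_Task 3=6) = 6; LS_Task 1 = 6−6 = 0
Slack_Task 2 = LS_Task 2 − ES_Task 2 = 7 − 6 = 1

1 days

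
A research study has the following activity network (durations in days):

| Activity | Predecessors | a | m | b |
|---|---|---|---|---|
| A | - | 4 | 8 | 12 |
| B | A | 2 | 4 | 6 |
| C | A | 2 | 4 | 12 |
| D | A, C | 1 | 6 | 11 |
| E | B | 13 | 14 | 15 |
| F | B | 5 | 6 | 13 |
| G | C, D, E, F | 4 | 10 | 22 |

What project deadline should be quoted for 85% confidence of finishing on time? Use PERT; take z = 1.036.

te_A = (4 + 4·8 + 12)/6 = 48/6 = 8; σ²_A = ((12−4)/6)² = 1.778
te_B = (2 + 4·4 + 6)/6 = 24/6 = 4; σ²_B = ((6−2)/6)² = 0.444
te_C = (2 + 4·4 + 12)/6 = 30/6 = 5; σ²_C = ((12−2)/6)² = 2.778
te_D = (1 + 4·6 + 11)/6 = 36/6 = 6; σ²_D = ((11−1)/6)² = 2.778
te_E = (13 + 4·14 + 15)/6 = 84/6 = 14; σ²_E = ((15−13)/6)² = 0.111
te_F = (5 + 4·6 + 13)/6 = 42/6 = 7; σ²_F = ((13−5)/6)² = 1.778
te_G = (4 + 4·10 + 22)/6 = 66/6 = 11; σ²_G = ((22−4)/6)² = 9.000

Forward pass:
ES_A = 0; EF_A = 8
ES_B = 8; EF_B = 8+4 = 12
ES_C = 8; EF_C = 8+5 = 13
ES_D = max(EF_A=8, EF_C=13) = 13; EF_D = 13+6 = 19
ES_E = 12; EF_E = 12+14 = 26
ES_F = 12; EF_F = 12+7 = 19
ES_G = max(EF_C=13, EF_D=19, EF_E=26, EF_F=19) = 26; EF_G = 26+11 = 37
Expected project duration μ = 37 days. Critical path: A → B → E → G.

Variance along critical path = 1.778 + 0.444 + 0.111 + 9.000 = 11.333; σ = 3.367 days.
D = μ + z·σ = 37 + 1.036·3.367 = 40.5 days

40.5 days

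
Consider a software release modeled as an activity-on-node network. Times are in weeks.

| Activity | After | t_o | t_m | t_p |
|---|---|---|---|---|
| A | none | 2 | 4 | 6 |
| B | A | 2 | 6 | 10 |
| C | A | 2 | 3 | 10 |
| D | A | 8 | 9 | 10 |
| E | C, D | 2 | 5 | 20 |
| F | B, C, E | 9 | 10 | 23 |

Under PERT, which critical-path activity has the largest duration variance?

E

te_A = (2 + 4·4 + 6)/6 = 24/6 = 4; σ²_A = ((6−2)/6)² = 0.444
te_B = (2 + 4·6 + 10)/6 = 36/6 = 6; σ²_B = ((10−2)/6)² = 1.778
te_C = (2 + 4·3 + 10)/6 = 24/6 = 4; σ²_C = ((10−2)/6)² = 1.778
te_D = (8 + 4·9 + 10)/6 = 54/6 = 9; σ²_D = ((10−8)/6)² = 0.111
te_E = (2 + 4·5 + 20)/6 = 42/6 = 7; σ²_E = ((20−2)/6)² = 9.000
te_F = (9 + 4·10 + 23)/6 = 72/6 = 12; σ²_F = ((23−9)/6)² = 5.444

Forward pass:
ES_A = 0; EF_A = 4
ES_B = 4; EF_B = 4+6 = 10
ES_C = 4; EF_C = 4+4 = 8
ES_D = 4; EF_D = 4+9 = 13
ES_E = max(EF_C=8, EF_D=13) = 13; EF_E = 13+7 = 20
ES_F = max(EF_B=10, EF_C=8, EF_E=20) = 20; EF_F = 20+12 = 32
Expected project duration μ = 32 weeks. Critical path: A → D → E → F.

Variances on critical path: σ²_A=0.444, σ²_D=0.111, σ²_E=9.000, σ²_F=5.444.
Largest is σ²_E = 9.000.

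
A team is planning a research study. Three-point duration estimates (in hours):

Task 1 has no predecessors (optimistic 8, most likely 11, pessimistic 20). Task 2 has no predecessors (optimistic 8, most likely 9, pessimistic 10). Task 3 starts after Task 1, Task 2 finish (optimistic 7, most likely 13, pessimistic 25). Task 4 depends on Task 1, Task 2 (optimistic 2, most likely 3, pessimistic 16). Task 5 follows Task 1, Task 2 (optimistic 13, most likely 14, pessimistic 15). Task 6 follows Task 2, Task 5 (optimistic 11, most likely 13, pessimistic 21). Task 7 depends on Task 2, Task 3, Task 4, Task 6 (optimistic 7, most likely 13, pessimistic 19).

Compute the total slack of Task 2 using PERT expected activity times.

te_Task 1 = (8 + 4·11 + 20)/6 = 72/6 = 12
te_Task 2 = (8 + 4·9 + 10)/6 = 54/6 = 9
te_Task 3 = (7 + 4·13 + 25)/6 = 84/6 = 14
te_Task 4 = (2 + 4·3 + 16)/6 = 30/6 = 5
te_Task 5 = (13 + 4·14 + 15)/6 = 84/6 = 14
te_Task 6 = (11 + 4·13 + 21)/6 = 84/6 = 14
te_Task 7 = (7 + 4·13 + 19)/6 = 78/6 = 13

Forward pass:
ES_Task 1 = 0; EF_Task 1 = 12
ES_Task 2 = 0; EF_Task 2 = 9
ES_Task 3 = max(EF_Task 1=12, EF_Task 2=9) = 12; EF_Task 3 = 12+14 = 26
ES_Task 4 = max(EF_Task 1=12, EF_Task 2=9) = 12; EF_Task 4 = 12+5 = 17
ES_Task 5 = max(EF_Task 1=12, EF_Task 2=9) = 12; EF_Task 5 = 12+14 = 26
ES_Task 6 = max(EF_Task 2=9, EF_Task 5=26) = 26; EF_Task 6 = 26+14 = 40
ES_Task 7 = max(EF_Task 2=9, EF_Task 3=26, EF_Task 4=17, EF_Task 6=40) = 40; EF_Task 7 = 40+13 = 53
Expected project duration μ = 53 hours. Critical path: Task 1 → Task 5 → Task 6 → Task 7.

Backward pass:
LF_Task 7 = 53; LS_Task 7 = 53−13 = 40
LF_Task 6 = LS_Task 7 = 40; LS_Task 6 = 40−14 = 26
LF_Task 5 = LS_Task 6 = 26; LS_Task 5 = 26−14 = 12
LF_Task 4 = LS_Task 7 = 40; LS_Task 4 = 40−5 = 35
LF_Task 3 = LS_Task 7 = 40; LS_Task 3 = 40−14 = 26
LF_Task 2 = min(LS_Task 3=26, LS_Task 4=35, LS_Task 5=12, LS_Task 6=26, LS_Task 7=40) = 12; LS_Task 2 = 12−9 = 3
LF_Task 1 = min(LS_Task 3=26, LS_Task 4=35, LS_Task 5=12) = 12; LS_Task 1 = 12−12 = 0
Slack_Task 2 = LS_Task 2 − ES_Task 2 = 3 − 0 = 3

3 hours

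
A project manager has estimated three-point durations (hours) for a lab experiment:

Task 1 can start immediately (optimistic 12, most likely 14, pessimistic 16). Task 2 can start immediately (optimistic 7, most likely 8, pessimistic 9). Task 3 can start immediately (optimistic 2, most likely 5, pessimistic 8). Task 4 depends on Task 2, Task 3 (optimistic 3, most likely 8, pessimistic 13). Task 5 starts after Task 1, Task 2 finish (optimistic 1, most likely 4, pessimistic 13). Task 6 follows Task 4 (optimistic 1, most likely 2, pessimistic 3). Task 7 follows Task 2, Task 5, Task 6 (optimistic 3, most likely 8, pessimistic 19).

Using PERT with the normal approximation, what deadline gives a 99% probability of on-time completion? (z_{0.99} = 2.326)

te_Task 1 = (12 + 4·14 + 16)/6 = 84/6 = 14; σ²_Task 1 = ((16−12)/6)² = 0.444
te_Task 2 = (7 + 4·8 + 9)/6 = 48/6 = 8; σ²_Task 2 = ((9−7)/6)² = 0.111
te_Task 3 = (2 + 4·5 + 8)/6 = 30/6 = 5; σ²_Task 3 = ((8−2)/6)² = 1.000
te_Task 4 = (3 + 4·8 + 13)/6 = 48/6 = 8; σ²_Task 4 = ((13−3)/6)² = 2.778
te_Task 5 = (1 + 4·4 + 13)/6 = 30/6 = 5; σ²_Task 5 = ((13−1)/6)² = 4.000
te_Task 6 = (1 + 4·2 + 3)/6 = 12/6 = 2; σ²_Task 6 = ((3−1)/6)² = 0.111
te_Task 7 = (3 + 4·8 + 19)/6 = 54/6 = 9; σ²_Task 7 = ((19−3)/6)² = 7.111

Forward pass:
ES_Task 1 = 0; EF_Task 1 = 14
ES_Task 2 = 0; EF_Task 2 = 8
ES_Task 3 = 0; EF_Task 3 = 5
ES_Task 4 = max(EF_Task 2=8, EF_Task 3=5) = 8; EF_Task 4 = 8+8 = 16
ES_Task 5 = max(EF_Task 1=14, EF_Task 2=8) = 14; EF_Task 5 = 14+5 = 19
ES_Task 6 = 16; EF_Task 6 = 16+2 = 18
ES_Task 7 = max(EF_Task 2=8, EF_Task 5=19, EF_Task 6=18) = 19; EF_Task 7 = 19+9 = 28
Expected project duration μ = 28 hours. Critical path: Task 1 → Task 5 → Task 7.

Variance along critical path = 0.444 + 4.000 + 7.111 = 11.556; σ = 3.399 hours.
D = μ + z·σ = 28 + 2.326·3.399 = 35.9 hours

35.9 hours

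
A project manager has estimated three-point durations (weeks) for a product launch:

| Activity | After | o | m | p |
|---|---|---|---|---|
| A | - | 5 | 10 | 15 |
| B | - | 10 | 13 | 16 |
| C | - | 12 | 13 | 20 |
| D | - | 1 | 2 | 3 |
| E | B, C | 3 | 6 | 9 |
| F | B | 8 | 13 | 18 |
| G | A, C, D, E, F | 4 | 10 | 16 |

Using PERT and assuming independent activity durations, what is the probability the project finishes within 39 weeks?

te_A = (5 + 4·10 + 15)/6 = 60/6 = 10; σ²_A = ((15−5)/6)² = 2.778
te_B = (10 + 4·13 + 16)/6 = 78/6 = 13; σ²_B = ((16−10)/6)² = 1.000
te_C = (12 + 4·13 + 20)/6 = 84/6 = 14; σ²_C = ((20−12)/6)² = 1.778
te_D = (1 + 4·2 + 3)/6 = 12/6 = 2; σ²_D = ((3−1)/6)² = 0.111
te_E = (3 + 4·6 + 9)/6 = 36/6 = 6; σ²_E = ((9−3)/6)² = 1.000
te_F = (8 + 4·13 + 18)/6 = 78/6 = 13; σ²_F = ((18−8)/6)² = 2.778
te_G = (4 + 4·10 + 16)/6 = 60/6 = 10; σ²_G = ((16−4)/6)² = 4.000

Forward pass:
ES_A = 0; EF_A = 10
ES_B = 0; EF_B = 13
ES_C = 0; EF_C = 14
ES_D = 0; EF_D = 2
ES_E = max(EF_B=13, EF_C=14) = 14; EF_E = 14+6 = 20
ES_F = 13; EF_F = 13+13 = 26
ES_G = max(EF_A=10, EF_C=14, EF_D=2, EF_E=20, EF_F=26) = 26; EF_G = 26+10 = 36
Expected project duration μ = 36 weeks. Critical path: B → F → G.

Variance along critical path = 1.000 + 2.778 + 4.000 = 7.778; σ = √7.778 = 2.789 weeks.
Z = (39 − 36) / 2.789 = 1.076
P(T ≤ 39) = Φ(1.076) ≈ 0.859

0.859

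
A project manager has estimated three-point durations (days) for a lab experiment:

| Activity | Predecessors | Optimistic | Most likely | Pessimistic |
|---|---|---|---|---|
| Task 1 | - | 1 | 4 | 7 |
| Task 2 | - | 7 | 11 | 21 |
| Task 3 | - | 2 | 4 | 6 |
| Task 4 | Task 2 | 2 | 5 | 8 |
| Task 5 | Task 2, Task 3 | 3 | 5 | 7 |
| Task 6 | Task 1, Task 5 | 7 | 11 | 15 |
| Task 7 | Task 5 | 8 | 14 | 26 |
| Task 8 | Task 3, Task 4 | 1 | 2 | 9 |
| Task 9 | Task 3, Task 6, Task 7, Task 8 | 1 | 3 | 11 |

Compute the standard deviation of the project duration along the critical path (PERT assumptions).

4.20 days

te_Task 1 = (1 + 4·4 + 7)/6 = 24/6 = 4; σ²_Task 1 = ((7−1)/6)² = 1.000
te_Task 2 = (7 + 4·11 + 21)/6 = 72/6 = 12; σ²_Task 2 = ((21−7)/6)² = 5.444
te_Task 3 = (2 + 4·4 + 6)/6 = 24/6 = 4; σ²_Task 3 = ((6−2)/6)² = 0.444
te_Task 4 = (2 + 4·5 + 8)/6 = 30/6 = 5; σ²_Task 4 = ((8−2)/6)² = 1.000
te_Task 5 = (3 + 4·5 + 7)/6 = 30/6 = 5; σ²_Task 5 = ((7−3)/6)² = 0.444
te_Task 6 = (7 + 4·11 + 15)/6 = 66/6 = 11; σ²_Task 6 = ((15−7)/6)² = 1.778
te_Task 7 = (8 + 4·14 + 26)/6 = 90/6 = 15; σ²_Task 7 = ((26−8)/6)² = 9.000
te_Task 8 = (1 + 4·2 + 9)/6 = 18/6 = 3; σ²_Task 8 = ((9−1)/6)² = 1.778
te_Task 9 = (1 + 4·3 + 11)/6 = 24/6 = 4; σ²_Task 9 = ((11−1)/6)² = 2.778

Forward pass:
ES_Task 1 = 0; EF_Task 1 = 4
ES_Task 2 = 0; EF_Task 2 = 12
ES_Task 3 = 0; EF_Task 3 = 4
ES_Task 4 = 12; EF_Task 4 = 12+5 = 17
ES_Task 5 = max(EF_Task 2=12, EF_Task 3=4) = 12; EF_Task 5 = 12+5 = 17
ES_Task 6 = max(EF_Task 1=4, EF_Task 5=17) = 17; EF_Task 6 = 17+11 = 28
ES_Task 7 = 17; EF_Task 7 = 17+15 = 32
ES_Task 8 = max(EF_Task 3=4, EF_Task 4=17) = 17; EF_Task 8 = 17+3 = 20
ES_Task 9 = max(EF_Task 3=4, EF_Task 6=28, EF_Task 7=32, EF_Task 8=20) = 32; EF_Task 9 = 32+4 = 36
Expected project duration μ = 36 days. Critical path: Task 2 → Task 5 → Task 7 → Task 9.

Variance along critical path = 5.444 + 0.444 + 9.000 + 2.778 = 17.667
σ = √17.667 = 4.203 days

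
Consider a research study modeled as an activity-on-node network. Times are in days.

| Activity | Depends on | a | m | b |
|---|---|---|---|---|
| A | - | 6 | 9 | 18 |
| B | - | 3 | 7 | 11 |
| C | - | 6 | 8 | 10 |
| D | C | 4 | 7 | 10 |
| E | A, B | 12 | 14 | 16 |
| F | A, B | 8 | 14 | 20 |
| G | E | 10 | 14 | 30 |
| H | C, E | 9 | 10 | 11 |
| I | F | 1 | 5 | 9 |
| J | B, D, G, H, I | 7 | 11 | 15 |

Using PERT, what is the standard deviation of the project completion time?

te_A = (6 + 4·9 + 18)/6 = 60/6 = 10; σ²_A = ((18−6)/6)² = 4.000
te_B = (3 + 4·7 + 11)/6 = 42/6 = 7; σ²_B = ((11−3)/6)² = 1.778
te_C = (6 + 4·8 + 10)/6 = 48/6 = 8; σ²_C = ((10−6)/6)² = 0.444
te_D = (4 + 4·7 + 10)/6 = 42/6 = 7; σ²_D = ((10−4)/6)² = 1.000
te_E = (12 + 4·14 + 16)/6 = 84/6 = 14; σ²_E = ((16−12)/6)² = 0.444
te_F = (8 + 4·14 + 20)/6 = 84/6 = 14; σ²_F = ((20−8)/6)² = 4.000
te_G = (10 + 4·14 + 30)/6 = 96/6 = 16; σ²_G = ((30−10)/6)² = 11.111
te_H = (9 + 4·10 + 11)/6 = 60/6 = 10; σ²_H = ((11−9)/6)² = 0.111
te_I = (1 + 4·5 + 9)/6 = 30/6 = 5; σ²_I = ((9−1)/6)² = 1.778
te_J = (7 + 4·11 + 15)/6 = 66/6 = 11; σ²_J = ((15−7)/6)² = 1.778

Forward pass:
ES_A = 0; EF_A = 10
ES_B = 0; EF_B = 7
ES_C = 0; EF_C = 8
ES_D = 8; EF_D = 8+7 = 15
ES_E = max(EF_A=10, EF_B=7) = 10; EF_E = 10+14 = 24
ES_F = max(EF_A=10, EF_B=7) = 10; EF_F = 10+14 = 24
ES_G = 24; EF_G = 24+16 = 40
ES_H = max(EF_C=8, EF_E=24) = 24; EF_H = 24+10 = 34
ES_I = 24; EF_I = 24+5 = 29
ES_J = max(EF_B=7, EF_D=15, EF_G=40, EF_H=34, EF_I=29) = 40; EF_J = 40+11 = 51
Expected project duration μ = 51 days. Critical path: A → E → G → J.

Variance along critical path = 4.000 + 0.444 + 11.111 + 1.778 = 17.333
σ = √17.333 = 4.163 days

4.16 days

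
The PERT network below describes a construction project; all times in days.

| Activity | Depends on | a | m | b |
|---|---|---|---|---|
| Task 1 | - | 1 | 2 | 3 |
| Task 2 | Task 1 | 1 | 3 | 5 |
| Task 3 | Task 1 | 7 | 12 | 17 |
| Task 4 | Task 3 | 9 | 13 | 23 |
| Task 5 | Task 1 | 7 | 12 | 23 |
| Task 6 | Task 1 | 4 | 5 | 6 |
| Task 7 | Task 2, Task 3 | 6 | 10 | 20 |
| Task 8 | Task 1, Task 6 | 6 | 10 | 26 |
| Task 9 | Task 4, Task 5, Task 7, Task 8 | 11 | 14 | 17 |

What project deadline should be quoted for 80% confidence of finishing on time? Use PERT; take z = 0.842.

44.6 days

te_Task 1 = (1 + 4·2 + 3)/6 = 12/6 = 2; σ²_Task 1 = ((3−1)/6)² = 0.111
te_Task 2 = (1 + 4·3 + 5)/6 = 18/6 = 3; σ²_Task 2 = ((5−1)/6)² = 0.444
te_Task 3 = (7 + 4·12 + 17)/6 = 72/6 = 12; σ²_Task 3 = ((17−7)/6)² = 2.778
te_Task 4 = (9 + 4·13 + 23)/6 = 84/6 = 14; σ²_Task 4 = ((23−9)/6)² = 5.444
te_Task 5 = (7 + 4·12 + 23)/6 = 78/6 = 13; σ²_Task 5 = ((23−7)/6)² = 7.111
te_Task 6 = (4 + 4·5 + 6)/6 = 30/6 = 5; σ²_Task 6 = ((6−4)/6)² = 0.111
te_Task 7 = (6 + 4·10 + 20)/6 = 66/6 = 11; σ²_Task 7 = ((20−6)/6)² = 5.444
te_Task 8 = (6 + 4·10 + 26)/6 = 72/6 = 12; σ²_Task 8 = ((26−6)/6)² = 11.111
te_Task 9 = (11 + 4·14 + 17)/6 = 84/6 = 14; σ²_Task 9 = ((17−11)/6)² = 1.000

Forward pass:
ES_Task 1 = 0; EF_Task 1 = 2
ES_Task 2 = 2; EF_Task 2 = 2+3 = 5
ES_Task 3 = 2; EF_Task 3 = 2+12 = 14
ES_Task 4 = 14; EF_Task 4 = 14+14 = 28
ES_Task 5 = 2; EF_Task 5 = 2+13 = 15
ES_Task 6 = 2; EF_Task 6 = 2+5 = 7
ES_Task 7 = max(EF_Task 2=5, EF_Task 3=14) = 14; EF_Task 7 = 14+11 = 25
ES_Task 8 = max(EF_Task 1=2, EF_Task 6=7) = 7; EF_Task 8 = 7+12 = 19
ES_Task 9 = max(EF_Task 4=28, EF_Task 5=15, EF_Task 7=25, EF_Task 8=19) = 28; EF_Task 9 = 28+14 = 42
Expected project duration μ = 42 days. Critical path: Task 1 → Task 3 → Task 4 → Task 9.

Variance along critical path = 0.111 + 2.778 + 5.444 + 1.000 = 9.333; σ = 3.055 days.
D = μ + z·σ = 42 + 0.842·3.055 = 44.6 days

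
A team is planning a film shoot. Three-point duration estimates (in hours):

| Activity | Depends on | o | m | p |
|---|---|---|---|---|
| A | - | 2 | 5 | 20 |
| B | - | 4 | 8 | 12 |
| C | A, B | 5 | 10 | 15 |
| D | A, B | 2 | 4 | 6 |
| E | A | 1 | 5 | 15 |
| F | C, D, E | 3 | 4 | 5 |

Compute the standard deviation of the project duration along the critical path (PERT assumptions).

te_A = (2 + 4·5 + 20)/6 = 42/6 = 7; σ²_A = ((20−2)/6)² = 9.000
te_B = (4 + 4·8 + 12)/6 = 48/6 = 8; σ²_B = ((12−4)/6)² = 1.778
te_C = (5 + 4·10 + 15)/6 = 60/6 = 10; σ²_C = ((15−5)/6)² = 2.778
te_D = (2 + 4·4 + 6)/6 = 24/6 = 4; σ²_D = ((6−2)/6)² = 0.444
te_E = (1 + 4·5 + 15)/6 = 36/6 = 6; σ²_E = ((15−1)/6)² = 5.444
te_F = (3 + 4·4 + 5)/6 = 24/6 = 4; σ²_F = ((5−3)/6)² = 0.111

Forward pass:
ES_A = 0; EF_A = 7
ES_B = 0; EF_B = 8
ES_C = max(EF_A=7, EF_B=8) = 8; EF_C = 8+10 = 18
ES_D = max(EF_A=7, EF_B=8) = 8; EF_D = 8+4 = 12
ES_E = 7; EF_E = 7+6 = 13
ES_F = max(EF_C=18, EF_D=12, EF_E=13) = 18; EF_F = 18+4 = 22
Expected project duration μ = 22 hours. Critical path: B → C → F.

Variance along critical path = 1.778 + 2.778 + 0.111 = 4.667
σ = √4.667 = 2.160 hours

2.16 hours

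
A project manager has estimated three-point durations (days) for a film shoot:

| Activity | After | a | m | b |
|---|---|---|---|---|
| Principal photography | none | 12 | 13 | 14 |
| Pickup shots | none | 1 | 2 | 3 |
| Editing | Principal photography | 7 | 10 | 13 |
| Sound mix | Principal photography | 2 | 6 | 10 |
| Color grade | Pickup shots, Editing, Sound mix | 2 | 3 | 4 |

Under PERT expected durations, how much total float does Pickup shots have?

te_Principal photography = (12 + 4·13 + 14)/6 = 78/6 = 13
te_Pickup shots = (1 + 4·2 + 3)/6 = 12/6 = 2
te_Editing = (7 + 4·10 + 13)/6 = 60/6 = 10
te_Sound mix = (2 + 4·6 + 10)/6 = 36/6 = 6
te_Color grade = (2 + 4·3 + 4)/6 = 18/6 = 3

Forward pass:
ES_Principal photography = 0; EF_Principal photography = 13
ES_Pickup shots = 0; EF_Pickup shots = 2
ES_Editing = 13; EF_Editing = 13+10 = 23
ES_Sound mix = 13; EF_Sound mix = 13+6 = 19
ES_Color grade = max(EF_Pickup shots=2, EF_Editing=23, EF_Sound mix=19) = 23; EF_Color grade = 23+3 = 26
Expected project duration μ = 26 days. Critical path: Principal photography → Editing → Color grade.

Backward pass:
LF_Color grade = 26; LS_Color grade = 26−3 = 23
LF_Sound mix = LS_Color grade = 23; LS_Sound mix = 23−6 = 17
LF_Editing = LS_Color grade = 23; LS_Editing = 23−10 = 13
LF_Pickup shots = LS_Color grade = 23; LS_Pickup shots = 23−2 = 21
LF_Principal photography = min(LS_Editing=13, LS_Sound mix=17) = 13; LS_Principal photography = 13−13 = 0
Slack_Pickup shots = LS_Pickup shots − ES_Pickup shots = 21 − 0 = 21

21 days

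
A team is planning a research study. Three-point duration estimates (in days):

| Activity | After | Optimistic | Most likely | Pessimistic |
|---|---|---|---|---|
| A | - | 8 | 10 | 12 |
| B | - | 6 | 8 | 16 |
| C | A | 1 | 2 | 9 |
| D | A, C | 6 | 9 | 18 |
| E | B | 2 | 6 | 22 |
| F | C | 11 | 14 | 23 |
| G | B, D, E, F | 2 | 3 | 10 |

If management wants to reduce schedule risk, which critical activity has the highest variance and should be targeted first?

F

te_A = (8 + 4·10 + 12)/6 = 60/6 = 10; σ²_A = ((12−8)/6)² = 0.444
te_B = (6 + 4·8 + 16)/6 = 54/6 = 9; σ²_B = ((16−6)/6)² = 2.778
te_C = (1 + 4·2 + 9)/6 = 18/6 = 3; σ²_C = ((9−1)/6)² = 1.778
te_D = (6 + 4·9 + 18)/6 = 60/6 = 10; σ²_D = ((18−6)/6)² = 4.000
te_E = (2 + 4·6 + 22)/6 = 48/6 = 8; σ²_E = ((22−2)/6)² = 11.111
te_F = (11 + 4·14 + 23)/6 = 90/6 = 15; σ²_F = ((23−11)/6)² = 4.000
te_G = (2 + 4·3 + 10)/6 = 24/6 = 4; σ²_G = ((10−2)/6)² = 1.778

Forward pass:
ES_A = 0; EF_A = 10
ES_B = 0; EF_B = 9
ES_C = 10; EF_C = 10+3 = 13
ES_D = max(EF_A=10, EF_C=13) = 13; EF_D = 13+10 = 23
ES_E = 9; EF_E = 9+8 = 17
ES_F = 13; EF_F = 13+15 = 28
ES_G = max(EF_B=9, EF_D=23, EF_E=17, EF_F=28) = 28; EF_G = 28+4 = 32
Expected project duration μ = 32 days. Critical path: A → C → F → G.

Variances on critical path: σ²_A=0.444, σ²_C=1.778, σ²_F=4.000, σ²_G=1.778.
Largest is σ²_F = 4.000.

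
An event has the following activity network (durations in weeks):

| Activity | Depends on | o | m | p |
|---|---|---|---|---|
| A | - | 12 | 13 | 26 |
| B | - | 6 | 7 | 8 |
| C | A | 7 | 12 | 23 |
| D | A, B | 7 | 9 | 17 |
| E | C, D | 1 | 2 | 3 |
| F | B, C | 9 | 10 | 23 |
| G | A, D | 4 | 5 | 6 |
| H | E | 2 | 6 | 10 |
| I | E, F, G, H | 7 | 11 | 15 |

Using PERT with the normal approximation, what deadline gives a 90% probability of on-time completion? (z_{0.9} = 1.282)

56.7 weeks

te_A = (12 + 4·13 + 26)/6 = 90/6 = 15; σ²_A = ((26−12)/6)² = 5.444
te_B = (6 + 4·7 + 8)/6 = 42/6 = 7; σ²_B = ((8−6)/6)² = 0.111
te_C = (7 + 4·12 + 23)/6 = 78/6 = 13; σ²_C = ((23−7)/6)² = 7.111
te_D = (7 + 4·9 + 17)/6 = 60/6 = 10; σ²_D = ((17−7)/6)² = 2.778
te_E = (1 + 4·2 + 3)/6 = 12/6 = 2; σ²_E = ((3−1)/6)² = 0.111
te_F = (9 + 4·10 + 23)/6 = 72/6 = 12; σ²_F = ((23−9)/6)² = 5.444
te_G = (4 + 4·5 + 6)/6 = 30/6 = 5; σ²_G = ((6−4)/6)² = 0.111
te_H = (2 + 4·6 + 10)/6 = 36/6 = 6; σ²_H = ((10−2)/6)² = 1.778
te_I = (7 + 4·11 + 15)/6 = 66/6 = 11; σ²_I = ((15−7)/6)² = 1.778

Forward pass:
ES_A = 0; EF_A = 15
ES_B = 0; EF_B = 7
ES_C = 15; EF_C = 15+13 = 28
ES_D = max(EF_A=15, EF_B=7) = 15; EF_D = 15+10 = 25
ES_E = max(EF_C=28, EF_D=25) = 28; EF_E = 28+2 = 30
ES_F = max(EF_B=7, EF_C=28) = 28; EF_F = 28+12 = 40
ES_G = max(EF_A=15, EF_D=25) = 25; EF_G = 25+5 = 30
ES_H = 30; EF_H = 30+6 = 36
ES_I = max(EF_E=30, EF_F=40, EF_G=30, EF_H=36) = 40; EF_I = 40+11 = 51
Expected project duration μ = 51 weeks. Critical path: A → C → F → I.

Variance along critical path = 5.444 + 7.111 + 5.444 + 1.778 = 19.778; σ = 4.447 weeks.
D = μ + z·σ = 51 + 1.282·4.447 = 56.7 weeks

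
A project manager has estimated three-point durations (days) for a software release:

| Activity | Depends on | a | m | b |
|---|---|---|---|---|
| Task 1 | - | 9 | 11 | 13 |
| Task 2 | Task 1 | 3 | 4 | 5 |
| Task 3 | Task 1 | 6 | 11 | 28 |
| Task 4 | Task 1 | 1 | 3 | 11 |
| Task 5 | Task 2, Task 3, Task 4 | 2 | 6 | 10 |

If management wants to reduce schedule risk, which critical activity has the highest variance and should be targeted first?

te_Task 1 = (9 + 4·11 + 13)/6 = 66/6 = 11; σ²_Task 1 = ((13−9)/6)² = 0.444
te_Task 2 = (3 + 4·4 + 5)/6 = 24/6 = 4; σ²_Task 2 = ((5−3)/6)² = 0.111
te_Task 3 = (6 + 4·11 + 28)/6 = 78/6 = 13; σ²_Task 3 = ((28−6)/6)² = 13.444
te_Task 4 = (1 + 4·3 + 11)/6 = 24/6 = 4; σ²_Task 4 = ((11−1)/6)² = 2.778
te_Task 5 = (2 + 4·6 + 10)/6 = 36/6 = 6; σ²_Task 5 = ((10−2)/6)² = 1.778

Forward pass:
ES_Task 1 = 0; EF_Task 1 = 11
ES_Task 2 = 11; EF_Task 2 = 11+4 = 15
ES_Task 3 = 11; EF_Task 3 = 11+13 = 24
ES_Task 4 = 11; EF_Task 4 = 11+4 = 15
ES_Task 5 = max(EF_Task 2=15, EF_Task 3=24, EF_Task 4=15) = 24; EF_Task 5 = 24+6 = 30
Expected project duration μ = 30 days. Critical path: Task 1 → Task 3 → Task 5.

Variances on critical path: σ²_Task 1=0.444, σ²_Task 3=13.444, σ²_Task 5=1.778.
Largest is σ²_Task 3 = 13.444.

Task 3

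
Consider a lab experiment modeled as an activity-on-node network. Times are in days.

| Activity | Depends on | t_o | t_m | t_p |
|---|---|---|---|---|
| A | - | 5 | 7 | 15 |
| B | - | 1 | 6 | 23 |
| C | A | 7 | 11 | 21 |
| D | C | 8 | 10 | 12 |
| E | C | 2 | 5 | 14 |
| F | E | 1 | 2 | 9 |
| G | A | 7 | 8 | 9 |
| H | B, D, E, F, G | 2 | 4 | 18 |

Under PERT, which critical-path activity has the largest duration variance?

H

te_A = (5 + 4·7 + 15)/6 = 48/6 = 8; σ²_A = ((15−5)/6)² = 2.778
te_B = (1 + 4·6 + 23)/6 = 48/6 = 8; σ²_B = ((23−1)/6)² = 13.444
te_C = (7 + 4·11 + 21)/6 = 72/6 = 12; σ²_C = ((21−7)/6)² = 5.444
te_D = (8 + 4·10 + 12)/6 = 60/6 = 10; σ²_D = ((12−8)/6)² = 0.444
te_E = (2 + 4·5 + 14)/6 = 36/6 = 6; σ²_E = ((14−2)/6)² = 4.000
te_F = (1 + 4·2 + 9)/6 = 18/6 = 3; σ²_F = ((9−1)/6)² = 1.778
te_G = (7 + 4·8 + 9)/6 = 48/6 = 8; σ²_G = ((9−7)/6)² = 0.111
te_H = (2 + 4·4 + 18)/6 = 36/6 = 6; σ²_H = ((18−2)/6)² = 7.111

Forward pass:
ES_A = 0; EF_A = 8
ES_B = 0; EF_B = 8
ES_C = 8; EF_C = 8+12 = 20
ES_D = 20; EF_D = 20+10 = 30
ES_E = 20; EF_E = 20+6 = 26
ES_F = 26; EF_F = 26+3 = 29
ES_G = 8; EF_G = 8+8 = 16
ES_H = max(EF_B=8, EF_D=30, EF_E=26, EF_F=29, EF_G=16) = 30; EF_H = 30+6 = 36
Expected project duration μ = 36 days. Critical path: A → C → D → H.

Variances on critical path: σ²_A=2.778, σ²_C=5.444, σ²_D=0.444, σ²_H=7.111.
Largest is σ²_H = 7.111.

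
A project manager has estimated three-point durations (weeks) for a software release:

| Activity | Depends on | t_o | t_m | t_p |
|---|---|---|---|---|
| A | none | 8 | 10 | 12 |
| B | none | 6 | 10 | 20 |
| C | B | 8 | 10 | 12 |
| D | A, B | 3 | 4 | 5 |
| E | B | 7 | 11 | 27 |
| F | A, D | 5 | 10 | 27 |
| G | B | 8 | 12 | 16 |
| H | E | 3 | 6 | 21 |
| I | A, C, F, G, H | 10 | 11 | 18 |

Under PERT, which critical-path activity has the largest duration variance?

te_A = (8 + 4·10 + 12)/6 = 60/6 = 10; σ²_A = ((12−8)/6)² = 0.444
te_B = (6 + 4·10 + 20)/6 = 66/6 = 11; σ²_B = ((20−6)/6)² = 5.444
te_C = (8 + 4·10 + 12)/6 = 60/6 = 10; σ²_C = ((12−8)/6)² = 0.444
te_D = (3 + 4·4 + 5)/6 = 24/6 = 4; σ²_D = ((5−3)/6)² = 0.111
te_E = (7 + 4·11 + 27)/6 = 78/6 = 13; σ²_E = ((27−7)/6)² = 11.111
te_F = (5 + 4·10 + 27)/6 = 72/6 = 12; σ²_F = ((27−5)/6)² = 13.444
te_G = (8 + 4·12 + 16)/6 = 72/6 = 12; σ²_G = ((16−8)/6)² = 1.778
te_H = (3 + 4·6 + 21)/6 = 48/6 = 8; σ²_H = ((21−3)/6)² = 9.000
te_I = (10 + 4·11 + 18)/6 = 72/6 = 12; σ²_I = ((18−10)/6)² = 1.778

Forward pass:
ES_A = 0; EF_A = 10
ES_B = 0; EF_B = 11
ES_C = 11; EF_C = 11+10 = 21
ES_D = max(EF_A=10, EF_B=11) = 11; EF_D = 11+4 = 15
ES_E = 11; EF_E = 11+13 = 24
ES_F = max(EF_A=10, EF_D=15) = 15; EF_F = 15+12 = 27
ES_G = 11; EF_G = 11+12 = 23
ES_H = 24; EF_H = 24+8 = 32
ES_I = max(EF_A=10, EF_C=21, EF_F=27, EF_G=23, EF_H=32) = 32; EF_I = 32+12 = 44
Expected project duration μ = 44 weeks. Critical path: B → E → H → I.

Variances on critical path: σ²_B=5.444, σ²_E=11.111, σ²_H=9.000, σ²_I=1.778.
Largest is σ²_E = 11.111.

E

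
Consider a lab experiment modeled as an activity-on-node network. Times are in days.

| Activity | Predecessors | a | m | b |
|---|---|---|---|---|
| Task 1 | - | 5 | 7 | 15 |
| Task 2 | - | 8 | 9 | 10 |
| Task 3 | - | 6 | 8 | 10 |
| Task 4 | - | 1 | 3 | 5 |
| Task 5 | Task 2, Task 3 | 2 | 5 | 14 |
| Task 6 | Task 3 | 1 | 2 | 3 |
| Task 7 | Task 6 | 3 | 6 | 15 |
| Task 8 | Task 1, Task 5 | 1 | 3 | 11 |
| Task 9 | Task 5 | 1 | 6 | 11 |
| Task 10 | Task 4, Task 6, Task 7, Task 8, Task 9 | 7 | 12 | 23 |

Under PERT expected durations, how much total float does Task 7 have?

4 days

te_Task 1 = (5 + 4·7 + 15)/6 = 48/6 = 8
te_Task 2 = (8 + 4·9 + 10)/6 = 54/6 = 9
te_Task 3 = (6 + 4·8 + 10)/6 = 48/6 = 8
te_Task 4 = (1 + 4·3 + 5)/6 = 18/6 = 3
te_Task 5 = (2 + 4·5 + 14)/6 = 36/6 = 6
te_Task 6 = (1 + 4·2 + 3)/6 = 12/6 = 2
te_Task 7 = (3 + 4·6 + 15)/6 = 42/6 = 7
te_Task 8 = (1 + 4·3 + 11)/6 = 24/6 = 4
te_Task 9 = (1 + 4·6 + 11)/6 = 36/6 = 6
te_Task 10 = (7 + 4·12 + 23)/6 = 78/6 = 13

Forward pass:
ES_Task 1 = 0; EF_Task 1 = 8
ES_Task 2 = 0; EF_Task 2 = 9
ES_Task 3 = 0; EF_Task 3 = 8
ES_Task 4 = 0; EF_Task 4 = 3
ES_Task 5 = max(EF_Task 2=9, EF_Task 3=8) = 9; EF_Task 5 = 9+6 = 15
ES_Task 6 = 8; EF_Task 6 = 8+2 = 10
ES_Task 7 = 10; EF_Task 7 = 10+7 = 17
ES_Task 8 = max(EF_Task 1=8, EF_Task 5=15) = 15; EF_Task 8 = 15+4 = 19
ES_Task 9 = 15; EF_Task 9 = 15+6 = 21
ES_Task 10 = max(EF_Task 4=3, EF_Task 6=10, EF_Task 7=17, EF_Task 8=19, EF_Task 9=21) = 21; EF_Task 10 = 21+13 = 34
Expected project duration μ = 34 days. Critical path: Task 2 → Task 5 → Task 9 → Task 10.

Backward pass:
LF_Task 10 = 34; LS_Task 10 = 34−13 = 21
LF_Task 9 = LS_Task 10 = 21; LS_Task 9 = 21−6 = 15
LF_Task 8 = LS_Task 10 = 21; LS_Task 8 = 21−4 = 17
LF_Task 7 = LS_Task 10 = 21; LS_Task 7 = 21−7 = 14
LF_Task 6 = min(LS_Task 7=14, LS_Task 10=21) = 14; LS_Task 6 = 14−2 = 12
LF_Task 5 = min(LS_Task 8=17, LS_Task 9=15) = 15; LS_Task 5 = 15−6 = 9
LF_Task 4 = LS_Task 10 = 21; LS_Task 4 = 21−3 = 18
LF_Task 3 = min(LS_Task 5=9, LS_Task 6=12) = 9; LS_Task 3 = 9−8 = 1
LF_Task 2 = LS_Task 5 = 9; LS_Task 2 = 9−9 = 0
LF_Task 1 = LS_Task 8 = 17; LS_Task 1 = 17−8 = 9
Slack_Task 7 = LS_Task 7 − ES_Task 7 = 14 − 10 = 4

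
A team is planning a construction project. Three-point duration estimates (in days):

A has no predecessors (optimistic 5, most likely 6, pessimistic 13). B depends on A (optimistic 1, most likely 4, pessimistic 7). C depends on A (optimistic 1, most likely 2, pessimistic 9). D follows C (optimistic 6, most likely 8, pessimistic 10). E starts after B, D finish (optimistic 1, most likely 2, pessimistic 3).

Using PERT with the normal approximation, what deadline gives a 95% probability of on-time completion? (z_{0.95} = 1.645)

23.3 days

te_A = (5 + 4·6 + 13)/6 = 42/6 = 7; σ²_A = ((13−5)/6)² = 1.778
te_B = (1 + 4·4 + 7)/6 = 24/6 = 4; σ²_B = ((7−1)/6)² = 1.000
te_C = (1 + 4·2 + 9)/6 = 18/6 = 3; σ²_C = ((9−1)/6)² = 1.778
te_D = (6 + 4·8 + 10)/6 = 48/6 = 8; σ²_D = ((10−6)/6)² = 0.444
te_E = (1 + 4·2 + 3)/6 = 12/6 = 2; σ²_E = ((3−1)/6)² = 0.111

Forward pass:
ES_A = 0; EF_A = 7
ES_B = 7; EF_B = 7+4 = 11
ES_C = 7; EF_C = 7+3 = 10
ES_D = 10; EF_D = 10+8 = 18
ES_E = max(EF_B=11, EF_D=18) = 18; EF_E = 18+2 = 20
Expected project duration μ = 20 days. Critical path: A → C → D → E.

Variance along critical path = 1.778 + 1.778 + 0.444 + 0.111 = 4.111; σ = 2.028 days.
D = μ + z·σ = 20 + 1.645·2.028 = 23.3 days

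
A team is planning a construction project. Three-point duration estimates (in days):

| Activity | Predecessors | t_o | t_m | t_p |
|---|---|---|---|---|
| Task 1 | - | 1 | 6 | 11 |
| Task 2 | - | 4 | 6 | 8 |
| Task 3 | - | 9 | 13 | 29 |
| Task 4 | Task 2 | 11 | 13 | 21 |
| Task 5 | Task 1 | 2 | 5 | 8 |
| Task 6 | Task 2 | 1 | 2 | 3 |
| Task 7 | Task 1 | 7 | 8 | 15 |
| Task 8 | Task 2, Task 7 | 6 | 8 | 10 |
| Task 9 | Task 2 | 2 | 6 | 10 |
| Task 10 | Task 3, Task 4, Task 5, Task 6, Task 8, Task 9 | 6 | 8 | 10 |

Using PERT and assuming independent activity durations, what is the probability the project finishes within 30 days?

te_Task 1 = (1 + 4·6 + 11)/6 = 36/6 = 6; σ²_Task 1 = ((11−1)/6)² = 2.778
te_Task 2 = (4 + 4·6 + 8)/6 = 36/6 = 6; σ²_Task 2 = ((8−4)/6)² = 0.444
te_Task 3 = (9 + 4·13 + 29)/6 = 90/6 = 15; σ²_Task 3 = ((29−9)/6)² = 11.111
te_Task 4 = (11 + 4·13 + 21)/6 = 84/6 = 14; σ²_Task 4 = ((21−11)/6)² = 2.778
te_Task 5 = (2 + 4·5 + 8)/6 = 30/6 = 5; σ²_Task 5 = ((8−2)/6)² = 1.000
te_Task 6 = (1 + 4·2 + 3)/6 = 12/6 = 2; σ²_Task 6 = ((3−1)/6)² = 0.111
te_Task 7 = (7 + 4·8 + 15)/6 = 54/6 = 9; σ²_Task 7 = ((15−7)/6)² = 1.778
te_Task 8 = (6 + 4·8 + 10)/6 = 48/6 = 8; σ²_Task 8 = ((10−6)/6)² = 0.444
te_Task 9 = (2 + 4·6 + 10)/6 = 36/6 = 6; σ²_Task 9 = ((10−2)/6)² = 1.778
te_Task 10 = (6 + 4·8 + 10)/6 = 48/6 = 8; σ²_Task 10 = ((10−6)/6)² = 0.444

Forward pass:
ES_Task 1 = 0; EF_Task 1 = 6
ES_Task 2 = 0; EF_Task 2 = 6
ES_Task 3 = 0; EF_Task 3 = 15
ES_Task 4 = 6; EF_Task 4 = 6+14 = 20
ES_Task 5 = 6; EF_Task 5 = 6+5 = 11
ES_Task 6 = 6; EF_Task 6 = 6+2 = 8
ES_Task 7 = 6; EF_Task 7 = 6+9 = 15
ES_Task 8 = max(EF_Task 2=6, EF_Task 7=15) = 15; EF_Task 8 = 15+8 = 23
ES_Task 9 = 6; EF_Task 9 = 6+6 = 12
ES_Task 10 = max(EF_Task 3=15, EF_Task 4=20, EF_Task 5=11, EF_Task 6=8, EF_Task 8=23, EF_Task 9=12) = 23; EF_Task 10 = 23+8 = 31
Expected project duration μ = 31 days. Critical path: Task 1 → Task 7 → Task 8 → Task 10.

Variance along critical path = 2.778 + 1.778 + 0.444 + 0.444 = 5.444; σ = √5.444 = 2.333 days.
Z = (30 − 31) / 2.333 = -0.429
P(T ≤ 30) = Φ(-0.429) ≈ 0.334

0.334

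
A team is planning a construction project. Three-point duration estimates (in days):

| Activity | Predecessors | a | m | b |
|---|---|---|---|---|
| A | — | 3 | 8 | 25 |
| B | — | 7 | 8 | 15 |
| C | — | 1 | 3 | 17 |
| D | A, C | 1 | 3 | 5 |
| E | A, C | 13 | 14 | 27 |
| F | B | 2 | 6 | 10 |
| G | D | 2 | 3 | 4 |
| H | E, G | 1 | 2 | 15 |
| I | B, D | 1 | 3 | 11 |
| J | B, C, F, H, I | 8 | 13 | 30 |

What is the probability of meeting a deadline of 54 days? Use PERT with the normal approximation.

te_A = (3 + 4·8 + 25)/6 = 60/6 = 10; σ²_A = ((25−3)/6)² = 13.444
te_B = (7 + 4·8 + 15)/6 = 54/6 = 9; σ²_B = ((15−7)/6)² = 1.778
te_C = (1 + 4·3 + 17)/6 = 30/6 = 5; σ²_C = ((17−1)/6)² = 7.111
te_D = (1 + 4·3 + 5)/6 = 18/6 = 3; σ²_D = ((5−1)/6)² = 0.444
te_E = (13 + 4·14 + 27)/6 = 96/6 = 16; σ²_E = ((27−13)/6)² = 5.444
te_F = (2 + 4·6 + 10)/6 = 36/6 = 6; σ²_F = ((10−2)/6)² = 1.778
te_G = (2 + 4·3 + 4)/6 = 18/6 = 3; σ²_G = ((4−2)/6)² = 0.111
te_H = (1 + 4·2 + 15)/6 = 24/6 = 4; σ²_H = ((15−1)/6)² = 5.444
te_I = (1 + 4·3 + 11)/6 = 24/6 = 4; σ²_I = ((11−1)/6)² = 2.778
te_J = (8 + 4·13 + 30)/6 = 90/6 = 15; σ²_J = ((30−8)/6)² = 13.444

Forward pass:
ES_A = 0; EF_A = 10
ES_B = 0; EF_B = 9
ES_C = 0; EF_C = 5
ES_D = max(EF_A=10, EF_C=5) = 10; EF_D = 10+3 = 13
ES_E = max(EF_A=10, EF_C=5) = 10; EF_E = 10+16 = 26
ES_F = 9; EF_F = 9+6 = 15
ES_G = 13; EF_G = 13+3 = 16
ES_H = max(EF_E=26, EF_G=16) = 26; EF_H = 26+4 = 30
ES_I = max(EF_B=9, EF_D=13) = 13; EF_I = 13+4 = 17
ES_J = max(EF_B=9, EF_C=5, EF_F=15, EF_H=30, EF_I=17) = 30; EF_J = 30+15 = 45
Expected project duration μ = 45 days. Critical path: A → E → H → J.

Variance along critical path = 13.444 + 5.444 + 5.444 + 13.444 = 37.778; σ = √37.778 = 6.146 days.
Z = (54 − 45) / 6.146 = 1.464
P(T ≤ 54) = Φ(1.464) ≈ 0.928

0.928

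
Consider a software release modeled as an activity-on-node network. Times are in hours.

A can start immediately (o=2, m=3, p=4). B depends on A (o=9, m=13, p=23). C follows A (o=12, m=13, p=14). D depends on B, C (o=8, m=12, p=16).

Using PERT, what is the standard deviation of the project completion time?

2.71 hours

te_A = (2 + 4·3 + 4)/6 = 18/6 = 3; σ²_A = ((4−2)/6)² = 0.111
te_B = (9 + 4·13 + 23)/6 = 84/6 = 14; σ²_B = ((23−9)/6)² = 5.444
te_C = (12 + 4·13 + 14)/6 = 78/6 = 13; σ²_C = ((14−12)/6)² = 0.111
te_D = (8 + 4·12 + 16)/6 = 72/6 = 12; σ²_D = ((16−8)/6)² = 1.778

Forward pass:
ES_A = 0; EF_A = 3
ES_B = 3; EF_B = 3+14 = 17
ES_C = 3; EF_C = 3+13 = 16
ES_D = max(EF_B=17, EF_C=16) = 17; EF_D = 17+12 = 29
Expected project duration μ = 29 hours. Critical path: A → B → D.

Variance along critical path = 0.111 + 5.444 + 1.778 = 7.333
σ = √7.333 = 2.708 hours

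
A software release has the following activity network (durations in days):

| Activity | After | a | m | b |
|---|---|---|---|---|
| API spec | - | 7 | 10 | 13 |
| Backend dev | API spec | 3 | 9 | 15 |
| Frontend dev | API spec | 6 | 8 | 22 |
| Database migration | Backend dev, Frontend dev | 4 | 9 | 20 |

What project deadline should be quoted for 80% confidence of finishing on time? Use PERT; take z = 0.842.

te_API spec = (7 + 4·10 + 13)/6 = 60/6 = 10; σ²_API spec = ((13−7)/6)² = 1.000
te_Backend dev = (3 + 4·9 + 15)/6 = 54/6 = 9; σ²_Backend dev = ((15−3)/6)² = 4.000
te_Frontend dev = (6 + 4·8 + 22)/6 = 60/6 = 10; σ²_Frontend dev = ((22−6)/6)² = 7.111
te_Database migration = (4 + 4·9 + 20)/6 = 60/6 = 10; σ²_Database migration = ((20−4)/6)² = 7.111

Forward pass:
ES_API spec = 0; EF_API spec = 10
ES_Backend dev = 10; EF_Backend dev = 10+9 = 19
ES_Frontend dev = 10; EF_Frontend dev = 10+10 = 20
ES_Database migration = max(EF_Backend dev=19, EF_Frontend dev=20) = 20; EF_Database migration = 20+10 = 30
Expected project duration μ = 30 days. Critical path: API spec → Frontend dev → Database migration.

Variance along critical path = 1.000 + 7.111 + 7.111 = 15.222; σ = 3.902 days.
D = μ + z·σ = 30 + 0.842·3.902 = 33.3 days

33.3 days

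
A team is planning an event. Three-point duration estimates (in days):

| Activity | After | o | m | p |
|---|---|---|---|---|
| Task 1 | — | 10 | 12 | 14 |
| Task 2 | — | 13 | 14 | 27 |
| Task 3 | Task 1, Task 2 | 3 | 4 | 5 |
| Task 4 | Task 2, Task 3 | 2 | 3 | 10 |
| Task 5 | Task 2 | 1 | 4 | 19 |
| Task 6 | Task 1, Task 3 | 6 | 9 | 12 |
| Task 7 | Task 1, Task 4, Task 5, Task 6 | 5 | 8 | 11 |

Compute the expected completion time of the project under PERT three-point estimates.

37 days

te_Task 1 = (10 + 4·12 + 14)/6 = 72/6 = 12
te_Task 2 = (13 + 4·14 + 27)/6 = 96/6 = 16
te_Task 3 = (3 + 4·4 + 5)/6 = 24/6 = 4
te_Task 4 = (2 + 4·3 + 10)/6 = 24/6 = 4
te_Task 5 = (1 + 4·4 + 19)/6 = 36/6 = 6
te_Task 6 = (6 + 4·9 + 12)/6 = 54/6 = 9
te_Task 7 = (5 + 4·8 + 11)/6 = 48/6 = 8

Forward pass:
ES_Task 1 = 0; EF_Task 1 = 12
ES_Task 2 = 0; EF_Task 2 = 16
ES_Task 3 = max(EF_Task 1=12, EF_Task 2=16) = 16; EF_Task 3 = 16+4 = 20
ES_Task 4 = max(EF_Task 2=16, EF_Task 3=20) = 20; EF_Task 4 = 20+4 = 24
ES_Task 5 = 16; EF_Task 5 = 16+6 = 22
ES_Task 6 = max(EF_Task 1=12, EF_Task 3=20) = 20; EF_Task 6 = 20+9 = 29
ES_Task 7 = max(EF_Task 1=12, EF_Task 4=24, EF_Task 5=22, EF_Task 6=29) = 29; EF_Task 7 = 29+8 = 37
Expected project duration μ = 37 days. Critical path: Task 2 → Task 3 → Task 6 → Task 7.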